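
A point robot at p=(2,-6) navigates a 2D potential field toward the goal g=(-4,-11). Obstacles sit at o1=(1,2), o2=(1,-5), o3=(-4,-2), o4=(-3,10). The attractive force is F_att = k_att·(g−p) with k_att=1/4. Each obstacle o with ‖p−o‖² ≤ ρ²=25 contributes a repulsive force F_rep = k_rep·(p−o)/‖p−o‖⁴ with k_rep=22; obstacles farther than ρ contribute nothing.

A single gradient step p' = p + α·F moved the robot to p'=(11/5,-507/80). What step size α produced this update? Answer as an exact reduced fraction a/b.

α = 1/20

F_att = 1/4·(g−p) = 1/4·(-6,-5) = (-1.5000,-1.2500)
o1: d²=65 > ρ²=25 → inactive
o2: d²=2 ≤ ρ²=25; F_rep = 22·(1,-1)/2² = (5.5000,-5.5000)
o3: d²=52 > ρ²=25 → inactive
o4: d²=281 > ρ²=25 → inactive
F = F_att + ΣF_rep = (4.0000,-6.7500)
Δp = p'−p = (0.2000,-0.3375); α = Δx/Fx = (1/5) / (4) = 1/20
check: Δy/Fy = (-27/80) / (-27/4) = 1/20 ✓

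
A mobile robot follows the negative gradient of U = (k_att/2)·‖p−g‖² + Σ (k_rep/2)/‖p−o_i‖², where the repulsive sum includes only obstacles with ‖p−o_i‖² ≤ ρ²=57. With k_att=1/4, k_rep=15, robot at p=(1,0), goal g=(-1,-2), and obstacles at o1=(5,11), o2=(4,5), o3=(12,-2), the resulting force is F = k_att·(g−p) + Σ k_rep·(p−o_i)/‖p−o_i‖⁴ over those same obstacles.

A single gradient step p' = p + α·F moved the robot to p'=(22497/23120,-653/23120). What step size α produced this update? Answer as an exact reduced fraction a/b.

α = 1/20

F_att = 1/4·(g−p) = 1/4·(-2,-2) = (-0.5000,-0.5000)
o1: d²=137 > ρ²=57 → inactive
o2: d²=34 ≤ ρ²=57; F_rep = 15·(-3,-5)/34² = (-0.0389,-0.0649)
o3: d²=125 > ρ²=57 → inactive
F = F_att + ΣF_rep = (-0.5389,-0.5649)
Δp = p'−p = (-0.0269,-0.0282); α = Δx/Fx = (-623/23120) / (-623/1156) = 1/20
check: Δy/Fy = (-653/23120) / (-653/1156) = 1/20 ✓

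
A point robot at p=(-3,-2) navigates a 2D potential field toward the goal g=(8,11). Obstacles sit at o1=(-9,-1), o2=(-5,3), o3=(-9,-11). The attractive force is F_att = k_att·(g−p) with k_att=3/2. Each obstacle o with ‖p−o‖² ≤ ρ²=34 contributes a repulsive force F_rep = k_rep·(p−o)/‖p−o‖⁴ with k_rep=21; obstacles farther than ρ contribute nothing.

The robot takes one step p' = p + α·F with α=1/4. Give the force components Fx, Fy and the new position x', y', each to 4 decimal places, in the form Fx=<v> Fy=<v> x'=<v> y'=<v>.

F_att = 3/2·(g−p) = 3/2·(11,13) = (16.5000,19.5000)
o1: d²=37 > ρ²=34 → inactive
o2: d²=29 ≤ ρ²=34; F_rep = 21·(2,-5)/29² = (0.0499,-0.1249)
o3: d²=117 > ρ²=34 → inactive
F = F_att + ΣF_rep = (16.5499,19.3751)
p' = p + 1/4·F = (1.1375,2.8438)

Fx=16.5499 Fy=19.3751 x'=1.1375 y'=2.8438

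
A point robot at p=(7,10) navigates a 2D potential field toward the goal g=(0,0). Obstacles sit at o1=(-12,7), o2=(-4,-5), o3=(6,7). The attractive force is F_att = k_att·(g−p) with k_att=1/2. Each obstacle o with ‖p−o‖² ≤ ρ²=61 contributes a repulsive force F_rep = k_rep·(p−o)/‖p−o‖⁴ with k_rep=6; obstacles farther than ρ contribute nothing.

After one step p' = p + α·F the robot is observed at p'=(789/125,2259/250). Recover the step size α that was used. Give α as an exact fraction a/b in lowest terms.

α = 1/5

F_att = 1/2·(g−p) = 1/2·(-7,-10) = (-3.5000,-5.0000)
o1: d²=370 > ρ²=61 → inactive
o2: d²=346 > ρ²=61 → inactive
o3: d²=10 ≤ ρ²=61; F_rep = 6·(1,3)/10² = (0.0600,0.1800)
F = F_att + ΣF_rep = (-3.4400,-4.8200)
Δp = p'−p = (-0.6880,-0.9640); α = Δx/Fx = (-86/125) / (-86/25) = 1/5
check: Δy/Fy = (-241/250) / (-241/50) = 1/5 ✓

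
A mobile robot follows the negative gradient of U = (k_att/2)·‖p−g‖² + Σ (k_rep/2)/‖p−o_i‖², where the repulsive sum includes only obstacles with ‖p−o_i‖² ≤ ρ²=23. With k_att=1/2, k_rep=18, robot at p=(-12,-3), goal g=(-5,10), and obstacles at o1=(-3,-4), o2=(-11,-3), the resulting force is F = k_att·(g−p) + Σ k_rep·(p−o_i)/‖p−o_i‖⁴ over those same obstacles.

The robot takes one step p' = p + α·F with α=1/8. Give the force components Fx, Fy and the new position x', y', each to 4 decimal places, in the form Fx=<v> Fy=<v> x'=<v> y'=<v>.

F_att = 1/2·(g−p) = 1/2·(7,13) = (3.5000,6.5000)
o1: d²=82 > ρ²=23 → inactive
o2: d²=1 ≤ ρ²=23; F_rep = 18·(-1,0)/1² = (-18.0000,0.0000)
F = F_att + ΣF_rep = (-14.5000,6.5000)
p' = p + 1/8·F = (-13.8125,-2.1875)

Fx=-14.5000 Fy=6.5000 x'=-13.8125 y'=-2.1875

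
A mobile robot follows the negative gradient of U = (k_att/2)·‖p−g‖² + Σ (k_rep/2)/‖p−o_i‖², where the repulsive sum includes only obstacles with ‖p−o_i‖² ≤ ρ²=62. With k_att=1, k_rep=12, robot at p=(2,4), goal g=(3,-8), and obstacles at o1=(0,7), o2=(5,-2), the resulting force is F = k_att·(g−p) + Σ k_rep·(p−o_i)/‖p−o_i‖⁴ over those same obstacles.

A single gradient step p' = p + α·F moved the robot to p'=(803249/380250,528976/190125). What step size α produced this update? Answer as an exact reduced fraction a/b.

α = 1/10

F_att = 1·(g−p) = 1·(1,-12) = (1.0000,-12.0000)
o1: d²=13 ≤ ρ²=62; F_rep = 12·(2,-3)/13² = (0.1420,-0.2130)
o2: d²=45 ≤ ρ²=62; F_rep = 12·(-3,6)/45² = (-0.0178,0.0356)
F = F_att + ΣF_rep = (1.1242,-12.1775)
Δp = p'−p = (0.1124,-1.2177); α = Δx/Fx = (42749/380250) / (42749/38025) = 1/10
check: Δy/Fy = (-231524/190125) / (-463048/38025) = 1/10 ✓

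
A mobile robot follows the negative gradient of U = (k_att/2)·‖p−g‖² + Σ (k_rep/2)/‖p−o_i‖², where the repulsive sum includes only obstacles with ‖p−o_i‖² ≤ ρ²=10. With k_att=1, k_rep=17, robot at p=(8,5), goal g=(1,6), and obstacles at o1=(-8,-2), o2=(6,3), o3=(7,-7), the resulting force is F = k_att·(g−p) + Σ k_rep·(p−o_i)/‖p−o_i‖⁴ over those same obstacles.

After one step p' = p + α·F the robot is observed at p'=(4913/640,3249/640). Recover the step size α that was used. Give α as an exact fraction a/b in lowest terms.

F_att = 1·(g−p) = 1·(-7,1) = (-7.0000,1.0000)
o1: d²=305 > ρ²=10 → inactive
o2: d²=8 ≤ ρ²=10; F_rep = 17·(2,2)/8² = (0.5312,0.5312)
o3: d²=145 > ρ²=10 → inactive
F = F_att + ΣF_rep = (-6.4688,1.5312)
Δp = p'−p = (-0.3234,0.0766); α = Δx/Fx = (-207/640) / (-207/32) = 1/20
check: Δy/Fy = (49/640) / (49/32) = 1/20 ✓

α = 1/20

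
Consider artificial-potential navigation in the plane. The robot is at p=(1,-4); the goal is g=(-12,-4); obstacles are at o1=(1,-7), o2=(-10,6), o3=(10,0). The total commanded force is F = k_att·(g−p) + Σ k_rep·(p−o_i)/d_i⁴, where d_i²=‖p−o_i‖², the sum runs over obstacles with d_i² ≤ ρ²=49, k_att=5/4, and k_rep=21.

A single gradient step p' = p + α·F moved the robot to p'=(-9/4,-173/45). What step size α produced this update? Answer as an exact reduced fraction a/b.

α = 1/5

F_att = 5/4·(g−p) = 5/4·(-13,0) = (-16.2500,0.0000)
o1: d²=9 ≤ ρ²=49; F_rep = 21·(0,3)/9² = (0.0000,0.7778)
o2: d²=221 > ρ²=49 → inactive
o3: d²=97 > ρ²=49 → inactive
F = F_att + ΣF_rep = (-16.2500,0.7778)
Δp = p'−p = (-3.2500,0.1556); α = Δx/Fx = (-13/4) / (-65/4) = 1/5
check: Δy/Fy = (7/45) / (7/9) = 1/5 ✓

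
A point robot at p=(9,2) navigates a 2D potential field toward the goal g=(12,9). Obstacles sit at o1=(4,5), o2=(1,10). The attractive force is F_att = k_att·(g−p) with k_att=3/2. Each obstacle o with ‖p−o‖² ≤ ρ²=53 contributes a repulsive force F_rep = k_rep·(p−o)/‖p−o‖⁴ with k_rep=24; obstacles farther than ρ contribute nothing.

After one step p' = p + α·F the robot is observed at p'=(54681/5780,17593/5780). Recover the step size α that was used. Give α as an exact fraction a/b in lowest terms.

F_att = 3/2·(g−p) = 3/2·(3,7) = (4.5000,10.5000)
o1: d²=34 ≤ ρ²=53; F_rep = 24·(5,-3)/34² = (0.1038,-0.0623)
o2: d²=128 > ρ²=53 → inactive
F = F_att + ΣF_rep = (4.6038,10.4377)
Δp = p'−p = (0.4604,1.0438); α = Δx/Fx = (2661/5780) / (2661/578) = 1/10
check: Δy/Fy = (6033/5780) / (6033/578) = 1/10 ✓

α = 1/10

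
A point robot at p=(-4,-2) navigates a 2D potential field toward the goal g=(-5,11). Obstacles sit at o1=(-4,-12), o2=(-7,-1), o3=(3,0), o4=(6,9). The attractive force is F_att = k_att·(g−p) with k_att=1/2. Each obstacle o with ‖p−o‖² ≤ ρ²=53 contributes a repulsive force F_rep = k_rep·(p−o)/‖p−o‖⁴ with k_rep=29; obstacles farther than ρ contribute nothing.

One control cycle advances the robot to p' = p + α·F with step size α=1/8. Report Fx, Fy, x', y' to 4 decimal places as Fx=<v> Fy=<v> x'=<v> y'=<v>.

F_att = 1/2·(g−p) = 1/2·(-1,13) = (-0.5000,6.5000)
o1: d²=100 > ρ²=53 → inactive
o2: d²=10 ≤ ρ²=53; F_rep = 29·(3,-1)/10² = (0.8700,-0.2900)
o3: d²=53 ≤ ρ²=53; F_rep = 29·(-7,-2)/53² = (-0.0723,-0.0206)
o4: d²=221 > ρ²=53 → inactive
F = F_att + ΣF_rep = (0.2977,6.1894)
p' = p + 1/8·F = (-3.9628,-1.2263)

Fx=0.2977 Fy=6.1894 x'=-3.9628 y'=-1.2263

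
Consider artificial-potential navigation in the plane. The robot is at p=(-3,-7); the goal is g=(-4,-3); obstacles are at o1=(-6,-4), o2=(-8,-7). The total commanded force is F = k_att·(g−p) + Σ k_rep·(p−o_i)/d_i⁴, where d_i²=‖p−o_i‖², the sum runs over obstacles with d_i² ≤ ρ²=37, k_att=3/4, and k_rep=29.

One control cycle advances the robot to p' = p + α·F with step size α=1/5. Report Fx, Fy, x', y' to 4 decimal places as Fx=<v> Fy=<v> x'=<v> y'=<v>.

F_att = 3/4·(g−p) = 3/4·(-1,4) = (-0.7500,3.0000)
o1: d²=18 ≤ ρ²=37; F_rep = 29·(3,-3)/18² = (0.2685,-0.2685)
o2: d²=25 ≤ ρ²=37; F_rep = 29·(5,0)/25² = (0.2320,0.0000)
F = F_att + ΣF_rep = (-0.2495,2.7315)
p' = p + 1/5·F = (-3.0499,-6.4537)

Fx=-0.2495 Fy=2.7315 x'=-3.0499 y'=-6.4537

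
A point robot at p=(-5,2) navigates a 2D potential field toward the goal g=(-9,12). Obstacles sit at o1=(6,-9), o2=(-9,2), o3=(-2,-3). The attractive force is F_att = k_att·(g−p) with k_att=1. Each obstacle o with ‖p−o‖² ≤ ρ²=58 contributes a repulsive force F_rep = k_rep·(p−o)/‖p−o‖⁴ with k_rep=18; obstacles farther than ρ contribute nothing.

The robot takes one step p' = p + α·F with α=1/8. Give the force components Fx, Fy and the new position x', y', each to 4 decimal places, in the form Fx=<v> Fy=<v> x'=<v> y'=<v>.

F_att = 1·(g−p) = 1·(-4,10) = (-4.0000,10.0000)
o1: d²=242 > ρ²=58 → inactive
o2: d²=16 ≤ ρ²=58; F_rep = 18·(4,0)/16² = (0.2812,0.0000)
o3: d²=34 ≤ ρ²=58; F_rep = 18·(-3,5)/34² = (-0.0467,0.0779)
F = F_att + ΣF_rep = (-3.7655,10.0779)
p' = p + 1/8·F = (-5.4707,3.2597)

Fx=-3.7655 Fy=10.0779 x'=-5.4707 y'=3.2597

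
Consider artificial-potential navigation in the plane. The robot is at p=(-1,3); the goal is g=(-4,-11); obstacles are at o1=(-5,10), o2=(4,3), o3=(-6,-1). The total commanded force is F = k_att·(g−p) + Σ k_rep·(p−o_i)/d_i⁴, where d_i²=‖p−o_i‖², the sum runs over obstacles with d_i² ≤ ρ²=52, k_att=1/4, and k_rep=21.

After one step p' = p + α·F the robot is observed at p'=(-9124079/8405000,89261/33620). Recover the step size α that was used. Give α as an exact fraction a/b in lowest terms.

α = 1/10

F_att = 1/4·(g−p) = 1/4·(-3,-14) = (-0.7500,-3.5000)
o1: d²=65 > ρ²=52 → inactive
o2: d²=25 ≤ ρ²=52; F_rep = 21·(-5,0)/25² = (-0.1680,0.0000)
o3: d²=41 ≤ ρ²=52; F_rep = 21·(5,4)/41² = (0.0625,0.0500)
F = F_att + ΣF_rep = (-0.8555,-3.4500)
Δp = p'−p = (-0.0856,-0.3450); α = Δx/Fx = (-719079/8405000) / (-719079/840500) = 1/10
check: Δy/Fy = (-11599/33620) / (-11599/3362) = 1/10 ✓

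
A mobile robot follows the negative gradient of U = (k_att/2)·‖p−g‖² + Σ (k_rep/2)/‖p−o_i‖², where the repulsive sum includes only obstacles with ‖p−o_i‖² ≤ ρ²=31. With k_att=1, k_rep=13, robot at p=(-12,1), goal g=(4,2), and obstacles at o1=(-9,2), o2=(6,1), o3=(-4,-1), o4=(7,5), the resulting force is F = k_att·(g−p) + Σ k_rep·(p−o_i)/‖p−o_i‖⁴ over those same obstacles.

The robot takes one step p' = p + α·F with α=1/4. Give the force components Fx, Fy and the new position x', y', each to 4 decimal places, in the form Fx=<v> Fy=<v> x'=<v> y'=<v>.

F_att = 1·(g−p) = 1·(16,1) = (16.0000,1.0000)
o1: d²=10 ≤ ρ²=31; F_rep = 13·(-3,-1)/10² = (-0.3900,-0.1300)
o2: d²=324 > ρ²=31 → inactive
o3: d²=68 > ρ²=31 → inactive
o4: d²=377 > ρ²=31 → inactive
F = F_att + ΣF_rep = (15.6100,0.8700)
p' = p + 1/4·F = (-8.0975,1.2175)

Fx=15.6100 Fy=0.8700 x'=-8.0975 y'=1.2175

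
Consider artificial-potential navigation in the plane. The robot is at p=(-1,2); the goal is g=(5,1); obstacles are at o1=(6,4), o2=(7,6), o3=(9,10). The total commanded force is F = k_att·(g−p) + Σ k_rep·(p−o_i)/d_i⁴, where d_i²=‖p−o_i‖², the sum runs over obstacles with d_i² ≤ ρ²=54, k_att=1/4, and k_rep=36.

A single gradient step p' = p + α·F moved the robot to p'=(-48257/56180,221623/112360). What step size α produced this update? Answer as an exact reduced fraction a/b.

α = 1/10

F_att = 1/4·(g−p) = 1/4·(6,-1) = (1.5000,-0.2500)
o1: d²=53 ≤ ρ²=54; F_rep = 36·(-7,-2)/53² = (-0.0897,-0.0256)
o2: d²=80 > ρ²=54 → inactive
o3: d²=164 > ρ²=54 → inactive
F = F_att + ΣF_rep = (1.4103,-0.2756)
Δp = p'−p = (0.1410,-0.0276); α = Δx/Fx = (7923/56180) / (7923/5618) = 1/10
check: Δy/Fy = (-3097/112360) / (-3097/11236) = 1/10 ✓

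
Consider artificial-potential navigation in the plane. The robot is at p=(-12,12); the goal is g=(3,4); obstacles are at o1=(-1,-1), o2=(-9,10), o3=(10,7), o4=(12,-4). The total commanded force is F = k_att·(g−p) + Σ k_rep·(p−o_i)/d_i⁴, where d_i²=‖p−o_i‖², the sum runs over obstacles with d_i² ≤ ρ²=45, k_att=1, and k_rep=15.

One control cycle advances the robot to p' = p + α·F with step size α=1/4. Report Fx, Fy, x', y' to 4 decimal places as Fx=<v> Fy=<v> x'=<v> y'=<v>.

Fx=14.7337 Fy=-7.8225 x'=-8.3166 y'=10.0444

F_att = 1·(g−p) = 1·(15,-8) = (15.0000,-8.0000)
o1: d²=290 > ρ²=45 → inactive
o2: d²=13 ≤ ρ²=45; F_rep = 15·(-3,2)/13² = (-0.2663,0.1775)
o3: d²=509 > ρ²=45 → inactive
o4: d²=832 > ρ²=45 → inactive
F = F_att + ΣF_rep = (14.7337,-7.8225)
p' = p + 1/4·F = (-8.3166,10.0444)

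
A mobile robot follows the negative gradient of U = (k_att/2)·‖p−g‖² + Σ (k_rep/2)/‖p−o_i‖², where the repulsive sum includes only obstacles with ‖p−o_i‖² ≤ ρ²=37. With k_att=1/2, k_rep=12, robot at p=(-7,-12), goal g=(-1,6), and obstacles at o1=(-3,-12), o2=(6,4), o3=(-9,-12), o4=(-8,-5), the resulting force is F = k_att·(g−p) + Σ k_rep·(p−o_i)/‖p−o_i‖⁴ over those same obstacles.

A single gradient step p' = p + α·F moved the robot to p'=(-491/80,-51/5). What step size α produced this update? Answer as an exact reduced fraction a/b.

F_att = 1/2·(g−p) = 1/2·(6,18) = (3.0000,9.0000)
o1: d²=16 ≤ ρ²=37; F_rep = 12·(-4,0)/16² = (-0.1875,0.0000)
o2: d²=425 > ρ²=37 → inactive
o3: d²=4 ≤ ρ²=37; F_rep = 12·(2,0)/4² = (1.5000,0.0000)
o4: d²=50 > ρ²=37 → inactive
F = F_att + ΣF_rep = (4.3125,9.0000)
Δp = p'−p = (0.8625,1.8000); α = Δx/Fx = (69/80) / (69/16) = 1/5
check: Δy/Fy = (9/5) / (9) = 1/5 ✓

α = 1/5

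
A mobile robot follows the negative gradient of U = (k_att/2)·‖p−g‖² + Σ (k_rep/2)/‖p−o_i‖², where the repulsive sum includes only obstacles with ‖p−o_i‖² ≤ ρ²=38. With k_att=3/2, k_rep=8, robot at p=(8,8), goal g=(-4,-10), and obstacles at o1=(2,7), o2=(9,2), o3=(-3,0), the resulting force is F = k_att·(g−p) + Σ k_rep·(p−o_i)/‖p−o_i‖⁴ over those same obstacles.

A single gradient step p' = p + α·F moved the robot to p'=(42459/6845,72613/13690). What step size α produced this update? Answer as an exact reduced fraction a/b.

F_att = 3/2·(g−p) = 3/2·(-12,-18) = (-18.0000,-27.0000)
o1: d²=37 ≤ ρ²=38; F_rep = 8·(6,1)/37² = (0.0351,0.0058)
o2: d²=37 ≤ ρ²=38; F_rep = 8·(-1,6)/37² = (-0.0058,0.0351)
o3: d²=185 > ρ²=38 → inactive
F = F_att + ΣF_rep = (-17.9708,-26.9591)
Δp = p'−p = (-1.7971,-2.6959); α = Δx/Fx = (-12301/6845) / (-24602/1369) = 1/10
check: Δy/Fy = (-36907/13690) / (-36907/1369) = 1/10 ✓

α = 1/10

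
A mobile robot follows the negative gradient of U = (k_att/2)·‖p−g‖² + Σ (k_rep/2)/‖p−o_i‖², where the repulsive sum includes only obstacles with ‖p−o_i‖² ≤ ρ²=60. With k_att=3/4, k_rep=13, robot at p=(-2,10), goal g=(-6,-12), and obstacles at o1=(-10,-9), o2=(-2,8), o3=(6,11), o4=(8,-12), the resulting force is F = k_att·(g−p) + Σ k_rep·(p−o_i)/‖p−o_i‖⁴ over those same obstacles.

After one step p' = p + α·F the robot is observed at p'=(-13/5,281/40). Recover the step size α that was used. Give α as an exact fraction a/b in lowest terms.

F_att = 3/4·(g−p) = 3/4·(-4,-22) = (-3.0000,-16.5000)
o1: d²=425 > ρ²=60 → inactive
o2: d²=4 ≤ ρ²=60; F_rep = 13·(0,2)/4² = (0.0000,1.6250)
o3: d²=65 > ρ²=60 → inactive
o4: d²=584 > ρ²=60 → inactive
F = F_att + ΣF_rep = (-3.0000,-14.8750)
Δp = p'−p = (-0.6000,-2.9750); α = Δx/Fx = (-3/5) / (-3) = 1/5
check: Δy/Fy = (-119/40) / (-119/8) = 1/5 ✓

α = 1/5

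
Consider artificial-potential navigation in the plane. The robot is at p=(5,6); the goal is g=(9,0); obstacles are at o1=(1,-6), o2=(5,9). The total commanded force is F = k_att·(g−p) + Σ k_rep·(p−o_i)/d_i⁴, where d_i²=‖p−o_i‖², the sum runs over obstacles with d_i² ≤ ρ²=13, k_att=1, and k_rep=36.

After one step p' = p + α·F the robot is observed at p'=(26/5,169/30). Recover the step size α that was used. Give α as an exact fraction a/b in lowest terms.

F_att = 1·(g−p) = 1·(4,-6) = (4.0000,-6.0000)
o1: d²=160 > ρ²=13 → inactive
o2: d²=9 ≤ ρ²=13; F_rep = 36·(0,-3)/9² = (0.0000,-1.3333)
F = F_att + ΣF_rep = (4.0000,-7.3333)
Δp = p'−p = (0.2000,-0.3667); α = Δx/Fx = (1/5) / (4) = 1/20
check: Δy/Fy = (-11/30) / (-22/3) = 1/20 ✓

α = 1/20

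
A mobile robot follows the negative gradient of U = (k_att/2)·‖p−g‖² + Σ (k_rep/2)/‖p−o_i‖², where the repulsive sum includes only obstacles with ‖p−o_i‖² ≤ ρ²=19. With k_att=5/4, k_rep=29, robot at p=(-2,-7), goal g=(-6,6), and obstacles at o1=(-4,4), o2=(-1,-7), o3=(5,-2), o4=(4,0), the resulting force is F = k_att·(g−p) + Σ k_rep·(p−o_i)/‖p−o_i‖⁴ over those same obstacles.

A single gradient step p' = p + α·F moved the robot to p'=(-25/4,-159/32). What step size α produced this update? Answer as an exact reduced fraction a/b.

F_att = 5/4·(g−p) = 5/4·(-4,13) = (-5.0000,16.2500)
o1: d²=125 > ρ²=19 → inactive
o2: d²=1 ≤ ρ²=19; F_rep = 29·(-1,0)/1² = (-29.0000,0.0000)
o3: d²=74 > ρ²=19 → inactive
o4: d²=85 > ρ²=19 → inactive
F = F_att + ΣF_rep = (-34.0000,16.2500)
Δp = p'−p = (-4.2500,2.0312); α = Δx/Fx = (-17/4) / (-34) = 1/8
check: Δy/Fy = (65/32) / (65/4) = 1/8 ✓

α = 1/8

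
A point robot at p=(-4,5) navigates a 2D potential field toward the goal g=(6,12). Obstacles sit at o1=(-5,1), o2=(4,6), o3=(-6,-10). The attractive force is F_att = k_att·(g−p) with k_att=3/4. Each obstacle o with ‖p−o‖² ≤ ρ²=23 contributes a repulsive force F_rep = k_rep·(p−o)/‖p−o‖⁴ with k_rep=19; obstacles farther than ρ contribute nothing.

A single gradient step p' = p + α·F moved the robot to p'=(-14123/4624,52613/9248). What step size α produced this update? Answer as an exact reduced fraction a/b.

α = 1/8

F_att = 3/4·(g−p) = 3/4·(10,7) = (7.5000,5.2500)
o1: d²=17 ≤ ρ²=23; F_rep = 19·(1,4)/17² = (0.0657,0.2630)
o2: d²=65 > ρ²=23 → inactive
o3: d²=229 > ρ²=23 → inactive
F = F_att + ΣF_rep = (7.5657,5.5130)
Δp = p'−p = (0.9457,0.6891); α = Δx/Fx = (4373/4624) / (4373/578) = 1/8
check: Δy/Fy = (6373/9248) / (6373/1156) = 1/8 ✓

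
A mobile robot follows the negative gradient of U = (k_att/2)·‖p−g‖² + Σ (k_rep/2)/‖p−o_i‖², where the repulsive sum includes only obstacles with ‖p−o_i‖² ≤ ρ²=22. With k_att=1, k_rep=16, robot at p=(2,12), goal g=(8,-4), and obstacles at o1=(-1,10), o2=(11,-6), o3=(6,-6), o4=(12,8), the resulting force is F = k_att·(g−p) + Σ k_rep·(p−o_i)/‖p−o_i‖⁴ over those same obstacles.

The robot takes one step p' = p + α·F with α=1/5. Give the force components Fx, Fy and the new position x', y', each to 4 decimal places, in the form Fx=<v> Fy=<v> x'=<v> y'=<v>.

F_att = 1·(g−p) = 1·(6,-16) = (6.0000,-16.0000)
o1: d²=13 ≤ ρ²=22; F_rep = 16·(3,2)/13² = (0.2840,0.1893)
o2: d²=405 > ρ²=22 → inactive
o3: d²=340 > ρ²=22 → inactive
o4: d²=116 > ρ²=22 → inactive
F = F_att + ΣF_rep = (6.2840,-15.8107)
p' = p + 1/5·F = (3.2568,8.8379)

Fx=6.2840 Fy=-15.8107 x'=3.2568 y'=8.8379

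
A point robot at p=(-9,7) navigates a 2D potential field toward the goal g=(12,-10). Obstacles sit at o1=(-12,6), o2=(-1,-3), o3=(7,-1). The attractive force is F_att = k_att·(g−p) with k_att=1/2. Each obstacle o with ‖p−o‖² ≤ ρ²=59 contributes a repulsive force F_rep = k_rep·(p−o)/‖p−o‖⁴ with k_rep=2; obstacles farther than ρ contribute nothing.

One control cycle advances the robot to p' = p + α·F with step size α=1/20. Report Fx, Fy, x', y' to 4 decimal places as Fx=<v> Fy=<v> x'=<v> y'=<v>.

F_att = 1/2·(g−p) = 1/2·(21,-17) = (10.5000,-8.5000)
o1: d²=10 ≤ ρ²=59; F_rep = 2·(3,1)/10² = (0.0600,0.0200)
o2: d²=164 > ρ²=59 → inactive
o3: d²=320 > ρ²=59 → inactive
F = F_att + ΣF_rep = (10.5600,-8.4800)
p' = p + 1/20·F = (-8.4720,6.5760)

Fx=10.5600 Fy=-8.4800 x'=-8.4720 y'=6.5760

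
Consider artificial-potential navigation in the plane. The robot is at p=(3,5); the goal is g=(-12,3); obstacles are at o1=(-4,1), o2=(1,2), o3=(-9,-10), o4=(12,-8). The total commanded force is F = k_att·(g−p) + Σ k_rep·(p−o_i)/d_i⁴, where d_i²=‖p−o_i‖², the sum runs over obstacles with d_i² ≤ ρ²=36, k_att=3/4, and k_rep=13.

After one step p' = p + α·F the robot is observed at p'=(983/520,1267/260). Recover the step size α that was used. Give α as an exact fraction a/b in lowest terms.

α = 1/10

F_att = 3/4·(g−p) = 3/4·(-15,-2) = (-11.2500,-1.5000)
o1: d²=65 > ρ²=36 → inactive
o2: d²=13 ≤ ρ²=36; F_rep = 13·(2,3)/13² = (0.1538,0.2308)
o3: d²=369 > ρ²=36 → inactive
o4: d²=250 > ρ²=36 → inactive
F = F_att + ΣF_rep = (-11.0962,-1.2692)
Δp = p'−p = (-1.1096,-0.1269); α = Δx/Fx = (-577/520) / (-577/52) = 1/10
check: Δy/Fy = (-33/260) / (-33/26) = 1/10 ✓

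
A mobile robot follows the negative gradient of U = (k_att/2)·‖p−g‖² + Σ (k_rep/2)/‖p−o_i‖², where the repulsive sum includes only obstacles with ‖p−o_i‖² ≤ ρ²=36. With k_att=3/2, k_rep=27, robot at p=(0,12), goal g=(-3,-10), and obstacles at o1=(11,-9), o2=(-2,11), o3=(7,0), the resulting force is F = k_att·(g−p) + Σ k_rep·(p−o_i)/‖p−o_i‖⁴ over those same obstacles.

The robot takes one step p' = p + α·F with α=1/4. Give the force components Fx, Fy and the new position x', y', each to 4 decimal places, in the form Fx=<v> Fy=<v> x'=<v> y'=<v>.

Fx=-2.3400 Fy=-31.9200 x'=-0.5850 y'=4.0200

F_att = 3/2·(g−p) = 3/2·(-3,-22) = (-4.5000,-33.0000)
o1: d²=562 > ρ²=36 → inactive
o2: d²=5 ≤ ρ²=36; F_rep = 27·(2,1)/5² = (2.1600,1.0800)
o3: d²=193 > ρ²=36 → inactive
F = F_att + ΣF_rep = (-2.3400,-31.9200)
p' = p + 1/4·F = (-0.5850,4.0200)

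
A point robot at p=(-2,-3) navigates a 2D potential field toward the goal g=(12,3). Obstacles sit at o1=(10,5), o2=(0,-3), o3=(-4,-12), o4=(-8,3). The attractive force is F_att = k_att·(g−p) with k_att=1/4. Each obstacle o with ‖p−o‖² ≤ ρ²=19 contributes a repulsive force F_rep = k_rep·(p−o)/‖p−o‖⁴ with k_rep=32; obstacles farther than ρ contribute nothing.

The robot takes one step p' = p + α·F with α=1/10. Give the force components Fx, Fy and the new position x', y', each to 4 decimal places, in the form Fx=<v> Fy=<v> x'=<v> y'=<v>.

Fx=-0.5000 Fy=1.5000 x'=-2.0500 y'=-2.8500

F_att = 1/4·(g−p) = 1/4·(14,6) = (3.5000,1.5000)
o1: d²=208 > ρ²=19 → inactive
o2: d²=4 ≤ ρ²=19; F_rep = 32·(-2,0)/4² = (-4.0000,0.0000)
o3: d²=85 > ρ²=19 → inactive
o4: d²=72 > ρ²=19 → inactive
F = F_att + ΣF_rep = (-0.5000,1.5000)
p' = p + 1/10·F = (-2.0500,-2.8500)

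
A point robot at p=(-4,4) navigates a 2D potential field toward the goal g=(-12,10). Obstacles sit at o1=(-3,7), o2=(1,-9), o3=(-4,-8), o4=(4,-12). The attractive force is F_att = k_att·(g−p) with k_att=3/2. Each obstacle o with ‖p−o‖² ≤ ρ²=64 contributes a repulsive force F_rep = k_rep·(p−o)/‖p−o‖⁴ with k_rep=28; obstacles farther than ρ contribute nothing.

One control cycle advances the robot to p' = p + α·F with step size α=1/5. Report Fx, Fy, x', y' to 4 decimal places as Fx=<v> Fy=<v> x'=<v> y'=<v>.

F_att = 3/2·(g−p) = 3/2·(-8,6) = (-12.0000,9.0000)
o1: d²=10 ≤ ρ²=64; F_rep = 28·(-1,-3)/10² = (-0.2800,-0.8400)
o2: d²=194 > ρ²=64 → inactive
o3: d²=144 > ρ²=64 → inactive
o4: d²=320 > ρ²=64 → inactive
F = F_att + ΣF_rep = (-12.2800,8.1600)
p' = p + 1/5·F = (-6.4560,5.6320)

Fx=-12.2800 Fy=8.1600 x'=-6.4560 y'=5.6320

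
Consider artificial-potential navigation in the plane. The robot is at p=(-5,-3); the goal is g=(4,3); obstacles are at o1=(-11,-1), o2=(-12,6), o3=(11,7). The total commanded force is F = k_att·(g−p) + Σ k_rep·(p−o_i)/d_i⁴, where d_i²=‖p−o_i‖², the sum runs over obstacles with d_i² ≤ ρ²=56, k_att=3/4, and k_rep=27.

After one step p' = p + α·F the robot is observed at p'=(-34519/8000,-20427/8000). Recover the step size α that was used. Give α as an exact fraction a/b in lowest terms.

α = 1/10

F_att = 3/4·(g−p) = 3/4·(9,6) = (6.7500,4.5000)
o1: d²=40 ≤ ρ²=56; F_rep = 27·(6,-2)/40² = (0.1013,-0.0338)
o2: d²=130 > ρ²=56 → inactive
o3: d²=356 > ρ²=56 → inactive
F = F_att + ΣF_rep = (6.8513,4.4662)
Δp = p'−p = (0.6851,0.4466); α = Δx/Fx = (5481/8000) / (5481/800) = 1/10
check: Δy/Fy = (3573/8000) / (3573/800) = 1/10 ✓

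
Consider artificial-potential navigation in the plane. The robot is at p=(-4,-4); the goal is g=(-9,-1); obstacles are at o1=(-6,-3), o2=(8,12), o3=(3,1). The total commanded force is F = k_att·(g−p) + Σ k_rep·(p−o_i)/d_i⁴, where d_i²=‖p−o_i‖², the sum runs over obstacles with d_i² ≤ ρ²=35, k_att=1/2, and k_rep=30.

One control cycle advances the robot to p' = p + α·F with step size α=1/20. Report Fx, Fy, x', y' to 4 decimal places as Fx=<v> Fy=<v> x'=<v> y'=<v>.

F_att = 1/2·(g−p) = 1/2·(-5,3) = (-2.5000,1.5000)
o1: d²=5 ≤ ρ²=35; F_rep = 30·(2,-1)/5² = (2.4000,-1.2000)
o2: d²=400 > ρ²=35 → inactive
o3: d²=74 > ρ²=35 → inactive
F = F_att + ΣF_rep = (-0.1000,0.3000)
p' = p + 1/20·F = (-4.0050,-3.9850)

Fx=-0.1000 Fy=0.3000 x'=-4.0050 y'=-3.9850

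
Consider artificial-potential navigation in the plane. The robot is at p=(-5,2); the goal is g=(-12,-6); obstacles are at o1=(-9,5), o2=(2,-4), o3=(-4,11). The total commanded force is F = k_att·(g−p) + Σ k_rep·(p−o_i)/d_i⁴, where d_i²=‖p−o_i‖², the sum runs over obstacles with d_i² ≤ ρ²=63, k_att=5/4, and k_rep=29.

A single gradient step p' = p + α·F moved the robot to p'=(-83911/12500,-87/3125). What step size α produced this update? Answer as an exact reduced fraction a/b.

α = 1/5

F_att = 5/4·(g−p) = 5/4·(-7,-8) = (-8.7500,-10.0000)
o1: d²=25 ≤ ρ²=63; F_rep = 29·(4,-3)/25² = (0.1856,-0.1392)
o2: d²=85 > ρ²=63 → inactive
o3: d²=82 > ρ²=63 → inactive
F = F_att + ΣF_rep = (-8.5644,-10.1392)
Δp = p'−p = (-1.7129,-2.0278); α = Δx/Fx = (-21411/12500) / (-21411/2500) = 1/5
check: Δy/Fy = (-6337/3125) / (-6337/625) = 1/5 ✓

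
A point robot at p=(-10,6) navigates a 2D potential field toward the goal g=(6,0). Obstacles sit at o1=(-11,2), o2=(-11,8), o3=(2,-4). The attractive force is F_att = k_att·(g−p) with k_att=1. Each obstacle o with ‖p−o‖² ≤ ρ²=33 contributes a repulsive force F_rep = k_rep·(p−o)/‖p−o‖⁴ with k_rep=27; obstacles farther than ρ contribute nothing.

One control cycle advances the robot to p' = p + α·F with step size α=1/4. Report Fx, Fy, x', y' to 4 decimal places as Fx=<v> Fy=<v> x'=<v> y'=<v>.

Fx=17.1734 Fy=-7.7863 x'=-5.7066 y'=4.0534

F_att = 1·(g−p) = 1·(16,-6) = (16.0000,-6.0000)
o1: d²=17 ≤ ρ²=33; F_rep = 27·(1,4)/17² = (0.0934,0.3737)
o2: d²=5 ≤ ρ²=33; F_rep = 27·(1,-2)/5² = (1.0800,-2.1600)
o3: d²=244 > ρ²=33 → inactive
F = F_att + ΣF_rep = (17.1734,-7.7863)
p' = p + 1/4·F = (-5.7066,4.0534)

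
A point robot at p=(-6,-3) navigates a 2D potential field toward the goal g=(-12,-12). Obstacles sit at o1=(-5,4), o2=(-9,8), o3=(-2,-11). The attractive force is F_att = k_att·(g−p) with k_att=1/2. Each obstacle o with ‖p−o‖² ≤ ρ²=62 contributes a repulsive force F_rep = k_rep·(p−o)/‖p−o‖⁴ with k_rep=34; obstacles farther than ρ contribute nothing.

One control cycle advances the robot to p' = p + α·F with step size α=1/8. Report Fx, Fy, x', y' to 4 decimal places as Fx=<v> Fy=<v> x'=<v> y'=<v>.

Fx=-3.0136 Fy=-4.5952 x'=-6.3767 y'=-3.5744

F_att = 1/2·(g−p) = 1/2·(-6,-9) = (-3.0000,-4.5000)
o1: d²=50 ≤ ρ²=62; F_rep = 34·(-1,-7)/50² = (-0.0136,-0.0952)
o2: d²=130 > ρ²=62 → inactive
o3: d²=80 > ρ²=62 → inactive
F = F_att + ΣF_rep = (-3.0136,-4.5952)
p' = p + 1/8·F = (-6.3767,-3.5744)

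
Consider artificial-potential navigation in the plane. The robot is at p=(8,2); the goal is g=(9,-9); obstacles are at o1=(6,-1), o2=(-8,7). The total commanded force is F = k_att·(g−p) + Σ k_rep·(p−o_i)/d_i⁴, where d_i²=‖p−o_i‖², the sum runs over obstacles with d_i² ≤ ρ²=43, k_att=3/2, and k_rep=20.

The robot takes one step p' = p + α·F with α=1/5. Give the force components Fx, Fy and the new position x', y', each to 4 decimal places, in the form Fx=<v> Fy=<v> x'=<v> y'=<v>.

Fx=1.7367 Fy=-16.1450 x'=8.3473 y'=-1.2290

F_att = 3/2·(g−p) = 3/2·(1,-11) = (1.5000,-16.5000)
o1: d²=13 ≤ ρ²=43; F_rep = 20·(2,3)/13² = (0.2367,0.3550)
o2: d²=281 > ρ²=43 → inactive
F = F_att + ΣF_rep = (1.7367,-16.1450)
p' = p + 1/5·F = (8.3473,-1.2290)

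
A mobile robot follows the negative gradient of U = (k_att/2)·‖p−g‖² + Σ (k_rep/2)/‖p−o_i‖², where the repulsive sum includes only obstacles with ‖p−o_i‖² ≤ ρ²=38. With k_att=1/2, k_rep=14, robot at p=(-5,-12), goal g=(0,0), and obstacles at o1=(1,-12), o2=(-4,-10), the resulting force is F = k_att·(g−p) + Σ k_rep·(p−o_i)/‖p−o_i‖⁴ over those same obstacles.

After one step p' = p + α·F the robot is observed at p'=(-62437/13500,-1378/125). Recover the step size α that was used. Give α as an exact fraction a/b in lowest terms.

F_att = 1/2·(g−p) = 1/2·(5,12) = (2.5000,6.0000)
o1: d²=36 ≤ ρ²=38; F_rep = 14·(-6,0)/36² = (-0.0648,0.0000)
o2: d²=5 ≤ ρ²=38; F_rep = 14·(-1,-2)/5² = (-0.5600,-1.1200)
F = F_att + ΣF_rep = (1.8752,4.8800)
Δp = p'−p = (0.3750,0.9760); α = Δx/Fx = (5063/13500) / (5063/2700) = 1/5
check: Δy/Fy = (122/125) / (122/25) = 1/5 ✓

α = 1/5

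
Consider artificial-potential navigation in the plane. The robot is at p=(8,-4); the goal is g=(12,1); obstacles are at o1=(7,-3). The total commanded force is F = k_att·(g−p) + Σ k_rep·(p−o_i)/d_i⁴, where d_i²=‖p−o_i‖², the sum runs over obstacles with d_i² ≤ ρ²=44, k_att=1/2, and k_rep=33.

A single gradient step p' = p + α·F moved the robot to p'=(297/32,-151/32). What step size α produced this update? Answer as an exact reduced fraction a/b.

F_att = 1/2·(g−p) = 1/2·(4,5) = (2.0000,2.5000)
o1: d²=2 ≤ ρ²=44; F_rep = 33·(1,-1)/2² = (8.2500,-8.2500)
F = F_att + ΣF_rep = (10.2500,-5.7500)
Δp = p'−p = (1.2812,-0.7188); α = Δx/Fx = (41/32) / (41/4) = 1/8
check: Δy/Fy = (-23/32) / (-23/4) = 1/8 ✓

α = 1/8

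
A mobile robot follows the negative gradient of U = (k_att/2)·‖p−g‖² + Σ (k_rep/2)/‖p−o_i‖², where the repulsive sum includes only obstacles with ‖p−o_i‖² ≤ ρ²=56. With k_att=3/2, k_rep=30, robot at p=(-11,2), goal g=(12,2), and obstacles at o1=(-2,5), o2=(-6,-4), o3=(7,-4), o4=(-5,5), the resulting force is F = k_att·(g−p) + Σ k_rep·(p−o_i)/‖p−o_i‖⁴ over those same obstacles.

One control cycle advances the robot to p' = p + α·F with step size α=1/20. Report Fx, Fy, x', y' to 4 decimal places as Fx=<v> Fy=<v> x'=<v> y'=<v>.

F_att = 3/2·(g−p) = 3/2·(23,0) = (34.5000,0.0000)
o1: d²=90 > ρ²=56 → inactive
o2: d²=61 > ρ²=56 → inactive
o3: d²=360 > ρ²=56 → inactive
o4: d²=45 ≤ ρ²=56; F_rep = 30·(-6,-3)/45² = (-0.0889,-0.0444)
F = F_att + ΣF_rep = (34.4111,-0.0444)
p' = p + 1/20·F = (-9.2794,1.9978)

Fx=34.4111 Fy=-0.0444 x'=-9.2794 y'=1.9978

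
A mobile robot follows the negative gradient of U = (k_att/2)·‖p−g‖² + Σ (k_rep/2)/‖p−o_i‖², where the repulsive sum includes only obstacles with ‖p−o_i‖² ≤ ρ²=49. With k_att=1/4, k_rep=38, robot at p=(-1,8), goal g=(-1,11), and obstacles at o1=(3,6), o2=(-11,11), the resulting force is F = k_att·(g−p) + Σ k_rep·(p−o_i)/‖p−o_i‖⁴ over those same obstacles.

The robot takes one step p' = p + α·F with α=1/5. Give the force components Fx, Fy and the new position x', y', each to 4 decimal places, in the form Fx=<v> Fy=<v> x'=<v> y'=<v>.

F_att = 1/4·(g−p) = 1/4·(0,3) = (0.0000,0.7500)
o1: d²=20 ≤ ρ²=49; F_rep = 38·(-4,2)/20² = (-0.3800,0.1900)
o2: d²=109 > ρ²=49 → inactive
F = F_att + ΣF_rep = (-0.3800,0.9400)
p' = p + 1/5·F = (-1.0760,8.1880)

Fx=-0.3800 Fy=0.9400 x'=-1.0760 y'=8.1880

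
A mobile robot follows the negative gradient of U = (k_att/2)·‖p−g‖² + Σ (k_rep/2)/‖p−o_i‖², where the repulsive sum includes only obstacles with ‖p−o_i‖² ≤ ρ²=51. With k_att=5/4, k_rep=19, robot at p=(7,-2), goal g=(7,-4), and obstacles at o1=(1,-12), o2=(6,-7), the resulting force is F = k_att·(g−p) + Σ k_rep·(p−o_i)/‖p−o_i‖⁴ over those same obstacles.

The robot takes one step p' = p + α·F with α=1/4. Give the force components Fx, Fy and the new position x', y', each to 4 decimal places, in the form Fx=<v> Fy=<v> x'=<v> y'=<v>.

F_att = 5/4·(g−p) = 5/4·(0,-2) = (0.0000,-2.5000)
o1: d²=136 > ρ²=51 → inactive
o2: d²=26 ≤ ρ²=51; F_rep = 19·(1,5)/26² = (0.0281,0.1405)
F = F_att + ΣF_rep = (0.0281,-2.3595)
p' = p + 1/4·F = (7.0070,-2.5899)

Fx=0.0281 Fy=-2.3595 x'=7.0070 y'=-2.5899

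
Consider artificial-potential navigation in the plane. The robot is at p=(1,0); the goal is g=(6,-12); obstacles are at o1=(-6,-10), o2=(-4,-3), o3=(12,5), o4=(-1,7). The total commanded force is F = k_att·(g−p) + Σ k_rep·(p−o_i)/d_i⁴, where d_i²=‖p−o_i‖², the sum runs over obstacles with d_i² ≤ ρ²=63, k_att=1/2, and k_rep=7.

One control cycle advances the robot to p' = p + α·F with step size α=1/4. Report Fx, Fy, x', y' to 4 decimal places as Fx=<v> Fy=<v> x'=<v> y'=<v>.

Fx=2.5353 Fy=-5.9993 x'=1.6338 y'=-1.4998

F_att = 1/2·(g−p) = 1/2·(5,-12) = (2.5000,-6.0000)
o1: d²=149 > ρ²=63 → inactive
o2: d²=34 ≤ ρ²=63; F_rep = 7·(5,3)/34² = (0.0303,0.0182)
o3: d²=146 > ρ²=63 → inactive
o4: d²=53 ≤ ρ²=63; F_rep = 7·(2,-7)/53² = (0.0050,-0.0174)
F = F_att + ΣF_rep = (2.5353,-5.9993)
p' = p + 1/4·F = (1.6338,-1.4998)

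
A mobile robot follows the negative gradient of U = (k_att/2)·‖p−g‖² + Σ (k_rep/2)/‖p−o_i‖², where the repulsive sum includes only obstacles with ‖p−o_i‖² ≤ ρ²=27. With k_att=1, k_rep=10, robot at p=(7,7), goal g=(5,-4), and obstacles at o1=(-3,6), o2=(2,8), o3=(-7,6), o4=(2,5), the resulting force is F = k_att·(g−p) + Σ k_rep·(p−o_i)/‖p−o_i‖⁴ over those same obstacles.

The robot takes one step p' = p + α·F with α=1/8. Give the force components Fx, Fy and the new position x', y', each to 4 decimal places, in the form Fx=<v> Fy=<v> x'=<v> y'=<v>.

Fx=-1.9260 Fy=-11.0148 x'=6.7592 y'=5.6232

F_att = 1·(g−p) = 1·(-2,-11) = (-2.0000,-11.0000)
o1: d²=101 > ρ²=27 → inactive
o2: d²=26 ≤ ρ²=27; F_rep = 10·(5,-1)/26² = (0.0740,-0.0148)
o3: d²=197 > ρ²=27 → inactive
o4: d²=29 > ρ²=27 → inactive
F = F_att + ΣF_rep = (-1.9260,-11.0148)
p' = p + 1/8·F = (6.7592,5.6232)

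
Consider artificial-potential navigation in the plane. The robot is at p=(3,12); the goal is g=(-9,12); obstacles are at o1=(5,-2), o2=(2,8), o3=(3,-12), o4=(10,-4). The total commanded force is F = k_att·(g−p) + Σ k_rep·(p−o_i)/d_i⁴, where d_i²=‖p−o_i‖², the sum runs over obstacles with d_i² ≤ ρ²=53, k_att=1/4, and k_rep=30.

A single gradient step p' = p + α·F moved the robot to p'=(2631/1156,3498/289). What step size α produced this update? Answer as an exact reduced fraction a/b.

F_att = 1/4·(g−p) = 1/4·(-12,0) = (-3.0000,0.0000)
o1: d²=200 > ρ²=53 → inactive
o2: d²=17 ≤ ρ²=53; F_rep = 30·(1,4)/17² = (0.1038,0.4152)
o3: d²=576 > ρ²=53 → inactive
o4: d²=305 > ρ²=53 → inactive
F = F_att + ΣF_rep = (-2.8962,0.4152)
Δp = p'−p = (-0.7240,0.1038); α = Δx/Fx = (-837/1156) / (-837/289) = 1/4
check: Δy/Fy = (30/289) / (120/289) = 1/4 ✓

α = 1/4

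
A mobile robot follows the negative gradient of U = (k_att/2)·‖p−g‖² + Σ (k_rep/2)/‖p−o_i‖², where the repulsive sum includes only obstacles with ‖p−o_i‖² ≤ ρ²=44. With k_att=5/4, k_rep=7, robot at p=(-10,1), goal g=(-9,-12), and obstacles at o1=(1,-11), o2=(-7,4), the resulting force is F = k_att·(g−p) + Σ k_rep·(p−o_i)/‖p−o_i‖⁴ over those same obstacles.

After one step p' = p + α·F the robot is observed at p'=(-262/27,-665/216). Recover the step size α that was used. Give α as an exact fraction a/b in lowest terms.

F_att = 5/4·(g−p) = 5/4·(1,-13) = (1.2500,-16.2500)
o1: d²=265 > ρ²=44 → inactive
o2: d²=18 ≤ ρ²=44; F_rep = 7·(-3,-3)/18² = (-0.0648,-0.0648)
F = F_att + ΣF_rep = (1.1852,-16.3148)
Δp = p'−p = (0.2963,-4.0787); α = Δx/Fx = (8/27) / (32/27) = 1/4
check: Δy/Fy = (-881/216) / (-881/54) = 1/4 ✓

α = 1/4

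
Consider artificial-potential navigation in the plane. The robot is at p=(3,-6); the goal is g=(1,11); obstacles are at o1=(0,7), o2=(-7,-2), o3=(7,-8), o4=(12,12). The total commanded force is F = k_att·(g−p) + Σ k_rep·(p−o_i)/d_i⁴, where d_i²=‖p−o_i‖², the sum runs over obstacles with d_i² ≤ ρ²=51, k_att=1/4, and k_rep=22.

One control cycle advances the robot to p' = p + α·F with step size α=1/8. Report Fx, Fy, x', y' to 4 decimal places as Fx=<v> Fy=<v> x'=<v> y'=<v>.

F_att = 1/4·(g−p) = 1/4·(-2,17) = (-0.5000,4.2500)
o1: d²=178 > ρ²=51 → inactive
o2: d²=116 > ρ²=51 → inactive
o3: d²=20 ≤ ρ²=51; F_rep = 22·(-4,2)/20² = (-0.2200,0.1100)
o4: d²=405 > ρ²=51 → inactive
F = F_att + ΣF_rep = (-0.7200,4.3600)
p' = p + 1/8·F = (2.9100,-5.4550)

Fx=-0.7200 Fy=4.3600 x'=2.9100 y'=-5.4550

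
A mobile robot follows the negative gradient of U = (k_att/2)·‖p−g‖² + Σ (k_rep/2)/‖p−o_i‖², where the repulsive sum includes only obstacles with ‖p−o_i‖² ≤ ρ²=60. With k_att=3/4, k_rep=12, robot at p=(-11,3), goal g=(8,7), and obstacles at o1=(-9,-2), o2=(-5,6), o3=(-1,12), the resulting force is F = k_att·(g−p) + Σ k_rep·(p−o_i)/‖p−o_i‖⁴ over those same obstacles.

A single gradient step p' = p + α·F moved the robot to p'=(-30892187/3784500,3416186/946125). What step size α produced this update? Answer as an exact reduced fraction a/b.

α = 1/5

F_att = 3/4·(g−p) = 3/4·(19,4) = (14.2500,3.0000)
o1: d²=29 ≤ ρ²=60; F_rep = 12·(-2,5)/29² = (-0.0285,0.0713)
o2: d²=45 ≤ ρ²=60; F_rep = 12·(-6,-3)/45² = (-0.0356,-0.0178)
o3: d²=181 > ρ²=60 → inactive
F = F_att + ΣF_rep = (14.1859,3.0536)
Δp = p'−p = (2.8372,0.6107); α = Δx/Fx = (10737313/3784500) / (10737313/756900) = 1/5
check: Δy/Fy = (577811/946125) / (577811/189225) = 1/5 ✓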